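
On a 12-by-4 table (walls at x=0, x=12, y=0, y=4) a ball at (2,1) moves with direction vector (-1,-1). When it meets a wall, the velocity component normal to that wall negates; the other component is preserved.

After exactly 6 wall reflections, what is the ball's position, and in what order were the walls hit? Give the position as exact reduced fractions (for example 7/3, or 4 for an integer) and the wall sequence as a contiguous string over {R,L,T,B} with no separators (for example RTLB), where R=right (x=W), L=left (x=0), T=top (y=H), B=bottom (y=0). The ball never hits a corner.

1. t=1 → B at (1,0); v=(-1,1)
2. t=1 → L at (0,1); v=(1,1)
3. t=3 → T at (3,4); v=(1,-1)
4. t=4 → B at (7,0); v=(1,1)
5. t=4 → T at (11,4); v=(1,-1)
6. t=1 → R at (12,3); v=(-1,-1)

Final position: (12,3)
Wall sequence: BLTBTR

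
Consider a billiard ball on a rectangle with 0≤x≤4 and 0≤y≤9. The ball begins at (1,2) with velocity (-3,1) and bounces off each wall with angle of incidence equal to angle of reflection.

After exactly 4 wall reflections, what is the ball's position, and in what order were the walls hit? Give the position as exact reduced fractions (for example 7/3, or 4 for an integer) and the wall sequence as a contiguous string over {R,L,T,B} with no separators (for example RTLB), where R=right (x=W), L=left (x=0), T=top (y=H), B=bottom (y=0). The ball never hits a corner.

1. t=1/3 → L at (0,7/3); v=(3,1)
2. t=4/3 → R at (4,11/3); v=(-3,1)
3. t=4/3 → L at (0,5); v=(3,1)
4. t=4/3 → R at (4,19/3); v=(-3,1)

Final position: (4,19/3)
Wall sequence: LRLR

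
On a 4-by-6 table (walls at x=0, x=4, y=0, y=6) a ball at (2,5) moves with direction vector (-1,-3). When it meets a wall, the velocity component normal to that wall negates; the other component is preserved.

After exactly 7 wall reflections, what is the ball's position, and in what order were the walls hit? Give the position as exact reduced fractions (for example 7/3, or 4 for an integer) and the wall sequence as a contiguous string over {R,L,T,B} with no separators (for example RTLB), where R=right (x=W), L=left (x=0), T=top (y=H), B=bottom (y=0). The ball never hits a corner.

1. t=5/3 → B at (1/3,0); v=(-1,3)
2. t=1/3 → L at (0,1); v=(1,3)
3. t=5/3 → T at (5/3,6); v=(1,-3)
4. t=2 → B at (11/3,0); v=(1,3)
5. t=1/3 → R at (4,1); v=(-1,3)
6. t=5/3 → T at (7/3,6); v=(-1,-3)
7. t=2 → B at (1/3,0); v=(-1,3)

Final position: (1/3,0)
Wall sequence: BLTBRTB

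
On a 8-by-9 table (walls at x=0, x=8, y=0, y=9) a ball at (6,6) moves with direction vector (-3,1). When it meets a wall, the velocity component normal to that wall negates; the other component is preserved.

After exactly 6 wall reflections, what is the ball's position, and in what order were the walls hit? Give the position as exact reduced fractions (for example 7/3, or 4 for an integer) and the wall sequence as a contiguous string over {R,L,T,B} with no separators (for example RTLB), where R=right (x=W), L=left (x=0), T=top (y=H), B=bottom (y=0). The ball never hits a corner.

1. t=2 → L at (0,8); v=(3,1)
2. t=1 → T at (3,9); v=(3,-1)
3. t=5/3 → R at (8,22/3); v=(-3,-1)
4. t=8/3 → L at (0,14/3); v=(3,-1)
5. t=8/3 → R at (8,2); v=(-3,-1)
6. t=2 → B at (2,0); v=(-3,1)

Final position: (2,0)
Wall sequence: LTRLRB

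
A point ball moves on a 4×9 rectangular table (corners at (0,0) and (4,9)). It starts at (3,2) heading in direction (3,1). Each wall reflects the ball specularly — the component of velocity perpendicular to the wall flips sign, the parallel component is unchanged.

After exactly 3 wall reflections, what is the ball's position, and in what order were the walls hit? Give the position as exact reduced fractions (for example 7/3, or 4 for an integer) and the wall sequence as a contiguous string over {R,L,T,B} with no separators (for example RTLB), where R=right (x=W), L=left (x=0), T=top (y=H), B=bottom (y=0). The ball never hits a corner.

1. t=1/3 → R at (4,7/3); v=(-3,1)
2. t=4/3 → L at (0,11/3); v=(3,1)
3. t=4/3 → R at (4,5); v=(-3,1)

Final position: (4,5)
Wall sequence: RLR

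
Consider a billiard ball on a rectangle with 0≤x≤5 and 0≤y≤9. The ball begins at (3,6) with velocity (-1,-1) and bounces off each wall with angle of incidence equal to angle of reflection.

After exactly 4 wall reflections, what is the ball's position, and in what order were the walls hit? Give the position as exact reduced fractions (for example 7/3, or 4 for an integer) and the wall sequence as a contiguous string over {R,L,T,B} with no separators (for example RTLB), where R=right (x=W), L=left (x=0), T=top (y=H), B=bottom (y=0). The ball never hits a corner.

1. t=3 → L at (0,3); v=(1,-1)
2. t=3 → B at (3,0); v=(1,1)
3. t=2 → R at (5,2); v=(-1,1)
4. t=5 → L at (0,7); v=(1,1)

Final position: (0,7)
Wall sequence: LBRL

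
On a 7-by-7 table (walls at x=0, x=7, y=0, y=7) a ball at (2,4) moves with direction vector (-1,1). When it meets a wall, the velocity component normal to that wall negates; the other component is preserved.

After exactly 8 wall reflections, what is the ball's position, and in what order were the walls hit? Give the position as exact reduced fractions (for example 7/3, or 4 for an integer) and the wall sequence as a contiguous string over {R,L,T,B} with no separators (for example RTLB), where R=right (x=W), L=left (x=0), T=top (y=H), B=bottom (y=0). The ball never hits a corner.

Final position: (6,0)
Wall sequence: LTRBLTRB

1. t=2 → L at (0,6); v=(1,1)
2. t=1 → T at (1,7); v=(1,-1)
3. t=6 → R at (7,1); v=(-1,-1)
4. t=1 → B at (6,0); v=(-1,1)
5. t=6 → L at (0,6); v=(1,1)
6. t=1 → T at (1,7); v=(1,-1)
7. t=6 → R at (7,1); v=(-1,-1)
8. t=1 → B at (6,0); v=(-1,1)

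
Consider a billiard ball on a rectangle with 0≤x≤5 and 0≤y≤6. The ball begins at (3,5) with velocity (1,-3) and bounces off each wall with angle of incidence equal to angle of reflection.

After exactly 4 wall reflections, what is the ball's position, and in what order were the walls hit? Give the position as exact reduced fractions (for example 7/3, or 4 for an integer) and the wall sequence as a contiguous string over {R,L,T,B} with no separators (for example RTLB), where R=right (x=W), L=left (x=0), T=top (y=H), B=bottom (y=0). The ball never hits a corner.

1. t=5/3 → B at (14/3,0); v=(1,3)
2. t=1/3 → R at (5,1); v=(-1,3)
3. t=5/3 → T at (10/3,6); v=(-1,-3)
4. t=2 → B at (4/3,0); v=(-1,3)

Final position: (4/3,0)
Wall sequence: BRTB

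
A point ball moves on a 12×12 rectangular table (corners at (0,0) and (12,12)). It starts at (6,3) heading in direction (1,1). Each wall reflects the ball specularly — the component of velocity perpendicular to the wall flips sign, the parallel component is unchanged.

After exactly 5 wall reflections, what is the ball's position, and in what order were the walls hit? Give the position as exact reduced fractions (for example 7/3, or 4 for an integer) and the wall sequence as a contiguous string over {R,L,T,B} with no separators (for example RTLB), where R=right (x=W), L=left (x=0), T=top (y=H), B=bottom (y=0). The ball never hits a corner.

1. t=6 → R at (12,9); v=(-1,1)
2. t=3 → T at (9,12); v=(-1,-1)
3. t=9 → L at (0,3); v=(1,-1)
4. t=3 → B at (3,0); v=(1,1)
5. t=9 → R at (12,9); v=(-1,1)

Final position: (12,9)
Wall sequence: RTLBR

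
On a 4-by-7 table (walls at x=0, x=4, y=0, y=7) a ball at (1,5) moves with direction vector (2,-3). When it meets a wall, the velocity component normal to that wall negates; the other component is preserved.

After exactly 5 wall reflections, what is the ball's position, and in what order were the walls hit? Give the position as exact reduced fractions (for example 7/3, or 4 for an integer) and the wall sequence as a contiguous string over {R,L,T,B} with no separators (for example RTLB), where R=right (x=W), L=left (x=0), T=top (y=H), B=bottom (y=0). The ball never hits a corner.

1. t=3/2 → R at (4,1/2); v=(-2,-3)
2. t=1/6 → B at (11/3,0); v=(-2,3)
3. t=11/6 → L at (0,11/2); v=(2,3)
4. t=1/2 → T at (1,7); v=(2,-3)
5. t=3/2 → R at (4,5/2); v=(-2,-3)

Final position: (4,5/2)
Wall sequence: RBLTR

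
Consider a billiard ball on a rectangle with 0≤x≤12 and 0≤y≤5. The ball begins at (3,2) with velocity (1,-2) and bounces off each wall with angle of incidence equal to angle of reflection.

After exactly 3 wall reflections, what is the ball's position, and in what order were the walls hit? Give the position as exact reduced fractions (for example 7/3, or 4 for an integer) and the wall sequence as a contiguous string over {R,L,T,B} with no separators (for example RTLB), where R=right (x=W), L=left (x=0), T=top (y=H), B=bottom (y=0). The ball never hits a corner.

1. t=1 → B at (4,0); v=(1,2)
2. t=5/2 → T at (13/2,5); v=(1,-2)
3. t=5/2 → B at (9,0); v=(1,2)

Final position: (9,0)
Wall sequence: BTB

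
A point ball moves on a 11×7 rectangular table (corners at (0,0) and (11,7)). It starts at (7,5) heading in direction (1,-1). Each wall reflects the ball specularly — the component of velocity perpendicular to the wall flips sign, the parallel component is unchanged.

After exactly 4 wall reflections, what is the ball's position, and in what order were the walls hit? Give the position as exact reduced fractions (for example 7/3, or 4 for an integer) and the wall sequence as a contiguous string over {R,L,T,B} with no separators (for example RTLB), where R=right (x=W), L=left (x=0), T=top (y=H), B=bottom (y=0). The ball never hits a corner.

1. t=4 → R at (11,1); v=(-1,-1)
2. t=1 → B at (10,0); v=(-1,1)
3. t=7 → T at (3,7); v=(-1,-1)
4. t=3 → L at (0,4); v=(1,-1)

Final position: (0,4)
Wall sequence: RBTL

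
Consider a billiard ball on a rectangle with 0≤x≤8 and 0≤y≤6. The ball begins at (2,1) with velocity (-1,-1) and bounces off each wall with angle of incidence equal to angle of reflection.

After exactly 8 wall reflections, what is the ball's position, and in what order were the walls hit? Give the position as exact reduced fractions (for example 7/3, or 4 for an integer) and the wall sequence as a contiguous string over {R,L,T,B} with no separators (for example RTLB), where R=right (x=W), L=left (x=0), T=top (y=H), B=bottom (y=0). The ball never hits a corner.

Final position: (7,0)
Wall sequence: BLTRBLTB

1. t=1 → B at (1,0); v=(-1,1)
2. t=1 → L at (0,1); v=(1,1)
3. t=5 → T at (5,6); v=(1,-1)
4. t=3 → R at (8,3); v=(-1,-1)
5. t=3 → B at (5,0); v=(-1,1)
6. t=5 → L at (0,5); v=(1,1)
7. t=1 → T at (1,6); v=(1,-1)
8. t=6 → B at (7,0); v=(1,1)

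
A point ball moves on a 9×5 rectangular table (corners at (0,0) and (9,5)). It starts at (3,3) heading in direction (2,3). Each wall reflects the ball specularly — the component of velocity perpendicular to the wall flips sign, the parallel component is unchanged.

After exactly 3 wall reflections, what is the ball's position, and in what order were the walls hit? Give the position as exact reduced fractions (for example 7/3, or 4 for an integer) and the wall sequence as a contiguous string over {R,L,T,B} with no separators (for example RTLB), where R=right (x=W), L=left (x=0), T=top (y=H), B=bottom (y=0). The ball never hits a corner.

Final position: (9,2)
Wall sequence: TBR

1. t=2/3 → T at (13/3,5); v=(2,-3)
2. t=5/3 → B at (23/3,0); v=(2,3)
3. t=2/3 → R at (9,2); v=(-2,3)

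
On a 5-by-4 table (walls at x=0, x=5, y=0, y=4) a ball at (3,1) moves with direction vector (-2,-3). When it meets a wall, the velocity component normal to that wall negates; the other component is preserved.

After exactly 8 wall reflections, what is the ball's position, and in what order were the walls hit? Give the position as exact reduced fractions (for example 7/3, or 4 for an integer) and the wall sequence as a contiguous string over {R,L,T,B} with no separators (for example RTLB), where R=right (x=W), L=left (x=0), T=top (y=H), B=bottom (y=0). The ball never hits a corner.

Final position: (0,5/2)
Wall sequence: BLTBRTBL

1. t=1/3 → B at (7/3,0); v=(-2,3)
2. t=7/6 → L at (0,7/2); v=(2,3)
3. t=1/6 → T at (1/3,4); v=(2,-3)
4. t=4/3 → B at (3,0); v=(2,3)
5. t=1 → R at (5,3); v=(-2,3)
6. t=1/3 → T at (13/3,4); v=(-2,-3)
7. t=4/3 → B at (5/3,0); v=(-2,3)
8. t=5/6 → L at (0,5/2); v=(2,3)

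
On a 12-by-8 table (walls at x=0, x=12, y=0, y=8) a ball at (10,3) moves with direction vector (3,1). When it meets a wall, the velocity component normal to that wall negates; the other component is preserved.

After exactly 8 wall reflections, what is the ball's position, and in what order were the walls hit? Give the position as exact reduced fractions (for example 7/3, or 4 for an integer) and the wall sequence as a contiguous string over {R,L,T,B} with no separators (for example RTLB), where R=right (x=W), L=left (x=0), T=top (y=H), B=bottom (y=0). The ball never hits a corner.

Final position: (0,23/3)
Wall sequence: RLTRLBRL

1. t=2/3 → R at (12,11/3); v=(-3,1)
2. t=4 → L at (0,23/3); v=(3,1)
3. t=1/3 → T at (1,8); v=(3,-1)
4. t=11/3 → R at (12,13/3); v=(-3,-1)
5. t=4 → L at (0,1/3); v=(3,-1)
6. t=1/3 → B at (1,0); v=(3,1)
7. t=11/3 → R at (12,11/3); v=(-3,1)
8. t=4 → L at (0,23/3); v=(3,1)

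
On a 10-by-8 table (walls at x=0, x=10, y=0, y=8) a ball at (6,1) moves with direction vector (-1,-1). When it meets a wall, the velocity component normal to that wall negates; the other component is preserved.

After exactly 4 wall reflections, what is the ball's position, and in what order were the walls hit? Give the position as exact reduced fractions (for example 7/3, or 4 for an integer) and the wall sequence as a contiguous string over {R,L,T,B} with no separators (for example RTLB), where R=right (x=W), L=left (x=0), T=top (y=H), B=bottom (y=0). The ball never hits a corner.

Final position: (10,1)
Wall sequence: BLTR

1. t=1 → B at (5,0); v=(-1,1)
2. t=5 → L at (0,5); v=(1,1)
3. t=3 → T at (3,8); v=(1,-1)
4. t=7 → R at (10,1); v=(-1,-1)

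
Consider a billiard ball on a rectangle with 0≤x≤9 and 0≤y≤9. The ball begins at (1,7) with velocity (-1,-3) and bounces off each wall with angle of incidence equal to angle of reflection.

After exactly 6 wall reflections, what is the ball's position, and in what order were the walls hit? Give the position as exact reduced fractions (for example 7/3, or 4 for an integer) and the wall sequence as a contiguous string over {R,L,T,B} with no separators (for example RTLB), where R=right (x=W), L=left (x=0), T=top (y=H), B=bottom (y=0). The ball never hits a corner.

Final position: (23/3,9)
Wall sequence: LBTBRT

1. t=1 → L at (0,4); v=(1,-3)
2. t=4/3 → B at (4/3,0); v=(1,3)
3. t=3 → T at (13/3,9); v=(1,-3)
4. t=3 → B at (22/3,0); v=(1,3)
5. t=5/3 → R at (9,5); v=(-1,3)
6. t=4/3 → T at (23/3,9); v=(-1,-3)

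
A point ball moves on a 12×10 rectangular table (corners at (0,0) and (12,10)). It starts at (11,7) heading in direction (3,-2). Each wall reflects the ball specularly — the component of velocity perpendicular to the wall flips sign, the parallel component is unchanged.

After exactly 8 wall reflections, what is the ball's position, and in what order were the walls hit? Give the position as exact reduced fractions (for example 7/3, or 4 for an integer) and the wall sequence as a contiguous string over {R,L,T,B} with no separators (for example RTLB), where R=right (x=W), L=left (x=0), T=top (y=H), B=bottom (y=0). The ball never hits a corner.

Final position: (12,17/3)
Wall sequence: RBLRTLBR

1. t=1/3 → R at (12,19/3); v=(-3,-2)
2. t=19/6 → B at (5/2,0); v=(-3,2)
3. t=5/6 → L at (0,5/3); v=(3,2)
4. t=4 → R at (12,29/3); v=(-3,2)
5. t=1/6 → T at (23/2,10); v=(-3,-2)
6. t=23/6 → L at (0,7/3); v=(3,-2)
7. t=7/6 → B at (7/2,0); v=(3,2)
8. t=17/6 → R at (12,17/3); v=(-3,2)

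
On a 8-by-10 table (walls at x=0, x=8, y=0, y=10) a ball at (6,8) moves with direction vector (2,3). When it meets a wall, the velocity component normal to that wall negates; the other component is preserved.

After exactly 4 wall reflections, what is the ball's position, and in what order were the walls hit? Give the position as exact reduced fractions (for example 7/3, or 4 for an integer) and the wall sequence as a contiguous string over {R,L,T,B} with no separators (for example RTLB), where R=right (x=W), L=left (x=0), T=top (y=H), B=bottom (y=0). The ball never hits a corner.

Final position: (0,3)
Wall sequence: TRBL

1. t=2/3 → T at (22/3,10); v=(2,-3)
2. t=1/3 → R at (8,9); v=(-2,-3)
3. t=3 → B at (2,0); v=(-2,3)
4. t=1 → L at (0,3); v=(2,3)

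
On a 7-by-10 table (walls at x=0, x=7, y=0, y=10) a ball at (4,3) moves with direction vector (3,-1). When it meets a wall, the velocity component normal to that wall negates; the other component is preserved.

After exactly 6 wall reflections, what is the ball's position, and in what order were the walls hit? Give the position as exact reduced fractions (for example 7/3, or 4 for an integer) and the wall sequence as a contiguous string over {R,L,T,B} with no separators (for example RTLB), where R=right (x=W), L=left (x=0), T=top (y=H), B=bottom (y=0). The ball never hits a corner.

Final position: (7,22/3)
Wall sequence: RBLRLR

1. t=1 → R at (7,2); v=(-3,-1)
2. t=2 → B at (1,0); v=(-3,1)
3. t=1/3 → L at (0,1/3); v=(3,1)
4. t=7/3 → R at (7,8/3); v=(-3,1)
5. t=7/3 → L at (0,5); v=(3,1)
6. t=7/3 → R at (7,22/3); v=(-3,1)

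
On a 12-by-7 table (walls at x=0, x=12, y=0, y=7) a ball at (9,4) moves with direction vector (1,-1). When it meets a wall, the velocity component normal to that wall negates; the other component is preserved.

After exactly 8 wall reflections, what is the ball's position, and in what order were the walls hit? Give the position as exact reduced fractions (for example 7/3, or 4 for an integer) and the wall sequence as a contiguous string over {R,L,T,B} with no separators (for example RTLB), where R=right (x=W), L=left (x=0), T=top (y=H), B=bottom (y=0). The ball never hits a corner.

Final position: (7,0)
Wall sequence: RBTLBTRB

1. t=3 → R at (12,1); v=(-1,-1)
2. t=1 → B at (11,0); v=(-1,1)
3. t=7 → T at (4,7); v=(-1,-1)
4. t=4 → L at (0,3); v=(1,-1)
5. t=3 → B at (3,0); v=(1,1)
6. t=7 → T at (10,7); v=(1,-1)
7. t=2 → R at (12,5); v=(-1,-1)
8. t=5 → B at (7,0); v=(-1,1)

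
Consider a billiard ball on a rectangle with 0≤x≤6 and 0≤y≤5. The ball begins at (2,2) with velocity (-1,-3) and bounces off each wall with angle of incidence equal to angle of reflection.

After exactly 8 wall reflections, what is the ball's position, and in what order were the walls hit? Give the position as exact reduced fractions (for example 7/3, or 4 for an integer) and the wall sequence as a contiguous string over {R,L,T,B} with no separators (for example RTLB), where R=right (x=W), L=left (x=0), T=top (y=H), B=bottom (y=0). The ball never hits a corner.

Final position: (5,5)
Wall sequence: BLTBTBRT

1. t=2/3 → B at (4/3,0); v=(-1,3)
2. t=4/3 → L at (0,4); v=(1,3)
3. t=1/3 → T at (1/3,5); v=(1,-3)
4. t=5/3 → B at (2,0); v=(1,3)
5. t=5/3 → T at (11/3,5); v=(1,-3)
6. t=5/3 → B at (16/3,0); v=(1,3)
7. t=2/3 → R at (6,2); v=(-1,3)
8. t=1 → T at (5,5); v=(-1,-3)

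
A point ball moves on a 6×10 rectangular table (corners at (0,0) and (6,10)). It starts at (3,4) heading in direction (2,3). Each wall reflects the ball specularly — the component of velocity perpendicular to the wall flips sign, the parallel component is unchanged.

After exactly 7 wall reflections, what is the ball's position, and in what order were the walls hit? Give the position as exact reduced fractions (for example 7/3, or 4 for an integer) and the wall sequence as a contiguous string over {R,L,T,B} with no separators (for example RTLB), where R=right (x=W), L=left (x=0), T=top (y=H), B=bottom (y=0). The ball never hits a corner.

1. t=3/2 → R at (6,17/2); v=(-2,3)
2. t=1/2 → T at (5,10); v=(-2,-3)
3. t=5/2 → L at (0,5/2); v=(2,-3)
4. t=5/6 → B at (5/3,0); v=(2,3)
5. t=13/6 → R at (6,13/2); v=(-2,3)
6. t=7/6 → T at (11/3,10); v=(-2,-3)
7. t=11/6 → L at (0,9/2); v=(2,-3)

Final position: (0,9/2)
Wall sequence: RTLBRTL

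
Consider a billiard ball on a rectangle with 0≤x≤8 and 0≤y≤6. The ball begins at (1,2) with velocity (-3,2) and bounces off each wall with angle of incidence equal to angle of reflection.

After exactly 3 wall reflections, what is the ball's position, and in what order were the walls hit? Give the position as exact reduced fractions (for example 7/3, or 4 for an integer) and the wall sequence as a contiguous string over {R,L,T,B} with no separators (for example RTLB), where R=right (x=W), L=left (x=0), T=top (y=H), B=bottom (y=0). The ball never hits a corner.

1. t=1/3 → L at (0,8/3); v=(3,2)
2. t=5/3 → T at (5,6); v=(3,-2)
3. t=1 → R at (8,4); v=(-3,-2)

Final position: (8,4)
Wall sequence: LTR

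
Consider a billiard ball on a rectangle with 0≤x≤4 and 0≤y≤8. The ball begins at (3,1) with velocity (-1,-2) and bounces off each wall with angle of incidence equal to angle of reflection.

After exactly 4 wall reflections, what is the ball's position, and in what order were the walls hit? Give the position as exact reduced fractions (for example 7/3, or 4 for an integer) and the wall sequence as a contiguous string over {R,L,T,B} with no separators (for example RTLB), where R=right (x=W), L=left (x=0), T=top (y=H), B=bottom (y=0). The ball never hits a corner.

Final position: (4,3)
Wall sequence: BLTR

1. t=1/2 → B at (5/2,0); v=(-1,2)
2. t=5/2 → L at (0,5); v=(1,2)
3. t=3/2 → T at (3/2,8); v=(1,-2)
4. t=5/2 → R at (4,3); v=(-1,-2)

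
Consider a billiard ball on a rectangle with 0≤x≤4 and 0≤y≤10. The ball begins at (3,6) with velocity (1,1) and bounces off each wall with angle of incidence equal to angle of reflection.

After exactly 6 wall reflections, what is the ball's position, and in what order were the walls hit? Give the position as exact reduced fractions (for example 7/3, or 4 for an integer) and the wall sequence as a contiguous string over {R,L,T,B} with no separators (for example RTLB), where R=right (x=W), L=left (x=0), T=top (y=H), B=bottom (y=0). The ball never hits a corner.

1. t=1 → R at (4,7); v=(-1,1)
2. t=3 → T at (1,10); v=(-1,-1)
3. t=1 → L at (0,9); v=(1,-1)
4. t=4 → R at (4,5); v=(-1,-1)
5. t=4 → L at (0,1); v=(1,-1)
6. t=1 → B at (1,0); v=(1,1)

Final position: (1,0)
Wall sequence: RTLRLB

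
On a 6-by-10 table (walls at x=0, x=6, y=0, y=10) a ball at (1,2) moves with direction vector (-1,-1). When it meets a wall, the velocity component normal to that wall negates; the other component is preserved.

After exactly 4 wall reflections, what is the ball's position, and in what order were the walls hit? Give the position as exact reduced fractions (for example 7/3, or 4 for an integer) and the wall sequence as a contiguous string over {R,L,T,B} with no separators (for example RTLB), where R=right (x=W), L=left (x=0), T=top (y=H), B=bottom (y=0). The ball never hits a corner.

Final position: (1,10)
Wall sequence: LBRT

1. t=1 → L at (0,1); v=(1,-1)
2. t=1 → B at (1,0); v=(1,1)
3. t=5 → R at (6,5); v=(-1,1)
4. t=5 → T at (1,10); v=(-1,-1)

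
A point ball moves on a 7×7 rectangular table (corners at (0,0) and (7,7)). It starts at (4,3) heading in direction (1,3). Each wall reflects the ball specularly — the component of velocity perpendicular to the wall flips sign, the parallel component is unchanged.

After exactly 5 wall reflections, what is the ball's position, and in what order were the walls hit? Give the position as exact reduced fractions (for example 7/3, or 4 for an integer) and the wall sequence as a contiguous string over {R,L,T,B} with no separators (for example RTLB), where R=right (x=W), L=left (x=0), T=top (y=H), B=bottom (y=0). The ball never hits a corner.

Final position: (5/3,0)
Wall sequence: TRBTB

1. t=4/3 → T at (16/3,7); v=(1,-3)
2. t=5/3 → R at (7,2); v=(-1,-3)
3. t=2/3 → B at (19/3,0); v=(-1,3)
4. t=7/3 → T at (4,7); v=(-1,-3)
5. t=7/3 → B at (5/3,0); v=(-1,3)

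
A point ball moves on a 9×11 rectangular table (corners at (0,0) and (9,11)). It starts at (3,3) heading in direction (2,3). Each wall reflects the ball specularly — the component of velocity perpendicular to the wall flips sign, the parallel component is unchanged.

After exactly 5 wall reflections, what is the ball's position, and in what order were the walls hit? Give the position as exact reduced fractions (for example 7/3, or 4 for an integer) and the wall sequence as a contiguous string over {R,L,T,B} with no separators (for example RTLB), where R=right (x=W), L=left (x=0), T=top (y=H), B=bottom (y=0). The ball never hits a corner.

1. t=8/3 → T at (25/3,11); v=(2,-3)
2. t=1/3 → R at (9,10); v=(-2,-3)
3. t=10/3 → B at (7/3,0); v=(-2,3)
4. t=7/6 → L at (0,7/2); v=(2,3)
5. t=5/2 → T at (5,11); v=(2,-3)

Final position: (5,11)
Wall sequence: TRBLT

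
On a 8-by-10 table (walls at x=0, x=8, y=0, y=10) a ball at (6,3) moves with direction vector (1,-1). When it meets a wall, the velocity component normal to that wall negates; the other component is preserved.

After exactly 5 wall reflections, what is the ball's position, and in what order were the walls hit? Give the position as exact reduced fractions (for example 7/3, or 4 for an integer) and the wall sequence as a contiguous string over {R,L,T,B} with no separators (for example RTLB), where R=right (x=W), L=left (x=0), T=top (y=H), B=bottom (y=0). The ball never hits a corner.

1. t=2 → R at (8,1); v=(-1,-1)
2. t=1 → B at (7,0); v=(-1,1)
3. t=7 → L at (0,7); v=(1,1)
4. t=3 → T at (3,10); v=(1,-1)
5. t=5 → R at (8,5); v=(-1,-1)

Final position: (8,5)
Wall sequence: RBLTR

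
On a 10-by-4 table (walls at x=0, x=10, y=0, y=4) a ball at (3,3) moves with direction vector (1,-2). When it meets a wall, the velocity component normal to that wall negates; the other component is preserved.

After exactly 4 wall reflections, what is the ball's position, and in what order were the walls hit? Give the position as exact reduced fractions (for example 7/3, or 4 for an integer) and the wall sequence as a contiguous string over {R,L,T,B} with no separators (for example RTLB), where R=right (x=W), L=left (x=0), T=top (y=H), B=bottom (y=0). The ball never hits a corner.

1. t=3/2 → B at (9/2,0); v=(1,2)
2. t=2 → T at (13/2,4); v=(1,-2)
3. t=2 → B at (17/2,0); v=(1,2)
4. t=3/2 → R at (10,3); v=(-1,2)

Final position: (10,3)
Wall sequence: BTBR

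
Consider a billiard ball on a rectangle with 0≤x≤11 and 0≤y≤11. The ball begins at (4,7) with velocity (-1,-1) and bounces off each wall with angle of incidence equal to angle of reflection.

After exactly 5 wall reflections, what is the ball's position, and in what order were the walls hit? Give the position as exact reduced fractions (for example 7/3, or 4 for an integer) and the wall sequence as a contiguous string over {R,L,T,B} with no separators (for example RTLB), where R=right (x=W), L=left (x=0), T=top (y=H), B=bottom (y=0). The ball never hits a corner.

Final position: (0,3)
Wall sequence: LBRTL

1. t=4 → L at (0,3); v=(1,-1)
2. t=3 → B at (3,0); v=(1,1)
3. t=8 → R at (11,8); v=(-1,1)
4. t=3 → T at (8,11); v=(-1,-1)
5. t=8 → L at (0,3); v=(1,-1)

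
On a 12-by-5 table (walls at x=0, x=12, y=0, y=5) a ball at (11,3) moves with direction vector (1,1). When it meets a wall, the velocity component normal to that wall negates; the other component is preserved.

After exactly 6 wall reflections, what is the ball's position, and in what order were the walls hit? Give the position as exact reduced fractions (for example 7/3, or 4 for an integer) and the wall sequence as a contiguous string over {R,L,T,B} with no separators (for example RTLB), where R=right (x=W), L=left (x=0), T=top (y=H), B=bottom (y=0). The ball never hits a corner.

1. t=1 → R at (12,4); v=(-1,1)
2. t=1 → T at (11,5); v=(-1,-1)
3. t=5 → B at (6,0); v=(-1,1)
4. t=5 → T at (1,5); v=(-1,-1)
5. t=1 → L at (0,4); v=(1,-1)
6. t=4 → B at (4,0); v=(1,1)

Final position: (4,0)
Wall sequence: RTBTLB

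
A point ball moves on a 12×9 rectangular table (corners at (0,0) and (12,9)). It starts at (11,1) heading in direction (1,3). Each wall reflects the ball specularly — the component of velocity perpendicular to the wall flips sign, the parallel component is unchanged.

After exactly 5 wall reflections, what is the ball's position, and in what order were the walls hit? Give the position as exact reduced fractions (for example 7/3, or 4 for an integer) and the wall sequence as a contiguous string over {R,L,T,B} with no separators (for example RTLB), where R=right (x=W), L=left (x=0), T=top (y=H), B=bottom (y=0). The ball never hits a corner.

1. t=1 → R at (12,4); v=(-1,3)
2. t=5/3 → T at (31/3,9); v=(-1,-3)
3. t=3 → B at (22/3,0); v=(-1,3)
4. t=3 → T at (13/3,9); v=(-1,-3)
5. t=3 → B at (4/3,0); v=(-1,3)

Final position: (4/3,0)
Wall sequence: RTBTB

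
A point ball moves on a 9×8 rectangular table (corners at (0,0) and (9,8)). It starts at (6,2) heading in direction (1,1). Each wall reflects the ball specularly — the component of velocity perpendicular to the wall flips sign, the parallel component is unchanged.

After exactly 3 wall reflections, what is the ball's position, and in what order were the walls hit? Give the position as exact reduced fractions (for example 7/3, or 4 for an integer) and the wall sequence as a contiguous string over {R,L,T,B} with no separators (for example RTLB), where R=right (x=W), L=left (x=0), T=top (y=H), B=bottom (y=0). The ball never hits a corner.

Final position: (0,2)
Wall sequence: RTL

1. t=3 → R at (9,5); v=(-1,1)
2. t=3 → T at (6,8); v=(-1,-1)
3. t=6 → L at (0,2); v=(1,-1)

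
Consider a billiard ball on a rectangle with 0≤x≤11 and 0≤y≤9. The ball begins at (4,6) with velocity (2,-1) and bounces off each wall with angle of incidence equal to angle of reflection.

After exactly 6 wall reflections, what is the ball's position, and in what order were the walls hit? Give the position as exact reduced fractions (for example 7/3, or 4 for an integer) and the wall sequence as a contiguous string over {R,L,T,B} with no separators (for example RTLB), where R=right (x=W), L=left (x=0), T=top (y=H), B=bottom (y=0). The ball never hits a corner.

Final position: (0,4)
Wall sequence: RBLRTL

1. t=7/2 → R at (11,5/2); v=(-2,-1)
2. t=5/2 → B at (6,0); v=(-2,1)
3. t=3 → L at (0,3); v=(2,1)
4. t=11/2 → R at (11,17/2); v=(-2,1)
5. t=1/2 → T at (10,9); v=(-2,-1)
6. t=5 → L at (0,4); v=(2,-1)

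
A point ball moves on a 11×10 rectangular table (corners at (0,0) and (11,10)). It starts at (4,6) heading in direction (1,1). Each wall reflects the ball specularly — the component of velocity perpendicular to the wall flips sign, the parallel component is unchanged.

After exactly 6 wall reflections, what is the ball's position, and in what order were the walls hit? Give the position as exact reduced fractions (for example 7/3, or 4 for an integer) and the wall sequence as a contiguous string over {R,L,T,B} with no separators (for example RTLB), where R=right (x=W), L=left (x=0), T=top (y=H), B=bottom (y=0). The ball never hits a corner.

1. t=4 → T at (8,10); v=(1,-1)
2. t=3 → R at (11,7); v=(-1,-1)
3. t=7 → B at (4,0); v=(-1,1)
4. t=4 → L at (0,4); v=(1,1)
5. t=6 → T at (6,10); v=(1,-1)
6. t=5 → R at (11,5); v=(-1,-1)

Final position: (11,5)
Wall sequence: TRBLTR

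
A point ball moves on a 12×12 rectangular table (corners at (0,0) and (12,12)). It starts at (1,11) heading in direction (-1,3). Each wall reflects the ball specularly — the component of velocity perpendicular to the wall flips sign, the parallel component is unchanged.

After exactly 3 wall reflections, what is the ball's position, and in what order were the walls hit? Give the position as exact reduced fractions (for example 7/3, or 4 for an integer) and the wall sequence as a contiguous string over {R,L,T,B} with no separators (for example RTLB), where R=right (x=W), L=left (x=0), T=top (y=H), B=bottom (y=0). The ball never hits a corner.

1. t=1/3 → T at (2/3,12); v=(-1,-3)
2. t=2/3 → L at (0,10); v=(1,-3)
3. t=10/3 → B at (10/3,0); v=(1,3)

Final position: (10/3,0)
Wall sequence: TLB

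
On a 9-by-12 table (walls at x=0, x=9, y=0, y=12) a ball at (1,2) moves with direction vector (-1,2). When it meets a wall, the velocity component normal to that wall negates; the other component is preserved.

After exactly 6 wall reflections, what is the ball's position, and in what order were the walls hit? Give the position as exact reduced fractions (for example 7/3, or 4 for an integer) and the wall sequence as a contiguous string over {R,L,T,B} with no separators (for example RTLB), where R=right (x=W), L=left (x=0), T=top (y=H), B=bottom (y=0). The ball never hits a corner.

1. t=1 → L at (0,4); v=(1,2)
2. t=4 → T at (4,12); v=(1,-2)
3. t=5 → R at (9,2); v=(-1,-2)
4. t=1 → B at (8,0); v=(-1,2)
5. t=6 → T at (2,12); v=(-1,-2)
6. t=2 → L at (0,8); v=(1,-2)

Final position: (0,8)
Wall sequence: LTRBTL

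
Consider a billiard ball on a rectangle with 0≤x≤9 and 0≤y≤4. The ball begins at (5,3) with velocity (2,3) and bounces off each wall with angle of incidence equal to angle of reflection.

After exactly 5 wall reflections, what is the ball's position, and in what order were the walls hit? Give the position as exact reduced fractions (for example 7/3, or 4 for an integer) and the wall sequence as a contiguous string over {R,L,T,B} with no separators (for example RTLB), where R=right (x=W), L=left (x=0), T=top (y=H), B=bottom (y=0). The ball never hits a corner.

1. t=1/3 → T at (17/3,4); v=(2,-3)
2. t=4/3 → B at (25/3,0); v=(2,3)
3. t=1/3 → R at (9,1); v=(-2,3)
4. t=1 → T at (7,4); v=(-2,-3)
5. t=4/3 → B at (13/3,0); v=(-2,3)

Final position: (13/3,0)
Wall sequence: TBRTB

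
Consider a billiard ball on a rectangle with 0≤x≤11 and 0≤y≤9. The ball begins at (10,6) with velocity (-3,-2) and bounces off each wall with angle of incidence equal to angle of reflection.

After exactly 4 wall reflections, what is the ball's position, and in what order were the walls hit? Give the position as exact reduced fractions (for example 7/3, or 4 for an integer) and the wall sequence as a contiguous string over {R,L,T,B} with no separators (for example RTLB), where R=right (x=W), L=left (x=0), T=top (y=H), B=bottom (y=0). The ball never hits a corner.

Final position: (19/2,9)
Wall sequence: BLRT

1. t=3 → B at (1,0); v=(-3,2)
2. t=1/3 → L at (0,2/3); v=(3,2)
3. t=11/3 → R at (11,8); v=(-3,2)
4. t=1/2 → T at (19/2,9); v=(-3,-2)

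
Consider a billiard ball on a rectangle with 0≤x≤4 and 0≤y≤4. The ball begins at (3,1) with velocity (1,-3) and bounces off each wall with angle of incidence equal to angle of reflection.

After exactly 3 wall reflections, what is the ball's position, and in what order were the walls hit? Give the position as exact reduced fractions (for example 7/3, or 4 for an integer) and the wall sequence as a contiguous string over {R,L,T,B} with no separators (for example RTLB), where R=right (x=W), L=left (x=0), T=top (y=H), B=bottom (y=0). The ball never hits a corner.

1. t=1/3 → B at (10/3,0); v=(1,3)
2. t=2/3 → R at (4,2); v=(-1,3)
3. t=2/3 → T at (10/3,4); v=(-1,-3)

Final position: (10/3,4)
Wall sequence: BRT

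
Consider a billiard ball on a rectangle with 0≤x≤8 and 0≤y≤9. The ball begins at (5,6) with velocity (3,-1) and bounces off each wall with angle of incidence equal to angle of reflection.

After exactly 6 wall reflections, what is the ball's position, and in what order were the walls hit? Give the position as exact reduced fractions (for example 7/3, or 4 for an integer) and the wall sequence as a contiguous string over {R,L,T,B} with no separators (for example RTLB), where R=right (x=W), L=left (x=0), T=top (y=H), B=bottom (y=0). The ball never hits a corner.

Final position: (8,17/3)
Wall sequence: RLBRLR

1. t=1 → R at (8,5); v=(-3,-1)
2. t=8/3 → L at (0,7/3); v=(3,-1)
3. t=7/3 → B at (7,0); v=(3,1)
4. t=1/3 → R at (8,1/3); v=(-3,1)
5. t=8/3 → L at (0,3); v=(3,1)
6. t=8/3 → R at (8,17/3); v=(-3,1)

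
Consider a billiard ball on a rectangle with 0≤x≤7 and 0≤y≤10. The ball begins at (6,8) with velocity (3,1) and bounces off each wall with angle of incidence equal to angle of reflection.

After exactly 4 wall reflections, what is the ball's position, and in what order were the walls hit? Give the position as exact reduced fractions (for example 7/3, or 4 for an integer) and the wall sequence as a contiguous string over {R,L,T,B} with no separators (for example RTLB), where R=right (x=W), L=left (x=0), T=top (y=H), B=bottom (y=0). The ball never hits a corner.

Final position: (7,7)
Wall sequence: RTLR

1. t=1/3 → R at (7,25/3); v=(-3,1)
2. t=5/3 → T at (2,10); v=(-3,-1)
3. t=2/3 → L at (0,28/3); v=(3,-1)
4. t=7/3 → R at (7,7); v=(-3,-1)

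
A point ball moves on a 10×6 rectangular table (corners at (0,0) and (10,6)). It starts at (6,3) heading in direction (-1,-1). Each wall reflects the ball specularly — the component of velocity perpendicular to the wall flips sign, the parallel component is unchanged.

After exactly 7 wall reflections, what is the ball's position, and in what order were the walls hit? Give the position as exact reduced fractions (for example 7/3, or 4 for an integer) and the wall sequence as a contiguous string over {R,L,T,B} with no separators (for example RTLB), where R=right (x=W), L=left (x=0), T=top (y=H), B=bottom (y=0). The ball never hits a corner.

Final position: (0,1)
Wall sequence: BLTBRTL

1. t=3 → B at (3,0); v=(-1,1)
2. t=3 → L at (0,3); v=(1,1)
3. t=3 → T at (3,6); v=(1,-1)
4. t=6 → B at (9,0); v=(1,1)
5. t=1 → R at (10,1); v=(-1,1)
6. t=5 → T at (5,6); v=(-1,-1)
7. t=5 → L at (0,1); v=(1,-1)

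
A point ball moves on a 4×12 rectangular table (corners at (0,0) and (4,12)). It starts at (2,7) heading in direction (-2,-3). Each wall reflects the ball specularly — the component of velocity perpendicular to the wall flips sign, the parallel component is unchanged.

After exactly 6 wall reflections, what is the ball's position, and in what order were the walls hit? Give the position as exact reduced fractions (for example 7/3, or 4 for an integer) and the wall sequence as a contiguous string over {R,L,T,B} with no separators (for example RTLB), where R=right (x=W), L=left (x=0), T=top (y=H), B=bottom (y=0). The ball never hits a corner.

Final position: (4,10)
Wall sequence: LBRLTR

1. t=1 → L at (0,4); v=(2,-3)
2. t=4/3 → B at (8/3,0); v=(2,3)
3. t=2/3 → R at (4,2); v=(-2,3)
4. t=2 → L at (0,8); v=(2,3)
5. t=4/3 → T at (8/3,12); v=(2,-3)
6. t=2/3 → R at (4,10); v=(-2,-3)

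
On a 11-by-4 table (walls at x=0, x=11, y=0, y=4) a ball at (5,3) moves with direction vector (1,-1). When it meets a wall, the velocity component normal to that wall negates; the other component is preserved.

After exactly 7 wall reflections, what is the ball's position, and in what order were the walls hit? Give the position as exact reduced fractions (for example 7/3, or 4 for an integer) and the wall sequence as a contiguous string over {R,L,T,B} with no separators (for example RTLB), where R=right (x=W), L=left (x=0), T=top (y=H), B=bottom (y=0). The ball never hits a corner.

1. t=3 → B at (8,0); v=(1,1)
2. t=3 → R at (11,3); v=(-1,1)
3. t=1 → T at (10,4); v=(-1,-1)
4. t=4 → B at (6,0); v=(-1,1)
5. t=4 → T at (2,4); v=(-1,-1)
6. t=2 → L at (0,2); v=(1,-1)
7. t=2 → B at (2,0); v=(1,1)

Final position: (2,0)
Wall sequence: BRTBTLB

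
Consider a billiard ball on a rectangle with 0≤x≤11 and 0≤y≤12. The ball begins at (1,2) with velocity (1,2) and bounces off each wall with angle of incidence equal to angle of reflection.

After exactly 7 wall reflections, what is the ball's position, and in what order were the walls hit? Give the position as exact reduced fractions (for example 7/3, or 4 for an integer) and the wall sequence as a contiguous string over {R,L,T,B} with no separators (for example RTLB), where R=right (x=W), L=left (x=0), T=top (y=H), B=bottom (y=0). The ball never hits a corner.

1. t=5 → T at (6,12); v=(1,-2)
2. t=5 → R at (11,2); v=(-1,-2)
3. t=1 → B at (10,0); v=(-1,2)
4. t=6 → T at (4,12); v=(-1,-2)
5. t=4 → L at (0,4); v=(1,-2)
6. t=2 → B at (2,0); v=(1,2)
7. t=6 → T at (8,12); v=(1,-2)

Final position: (8,12)
Wall sequence: TRBTLBT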